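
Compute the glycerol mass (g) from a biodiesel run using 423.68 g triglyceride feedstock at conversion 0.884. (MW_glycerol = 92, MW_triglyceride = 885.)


glycerol = oil * conv * (92/885)
= 423.68 * 0.884 * 92 / 885
= 38.9345 g

38.9345 g


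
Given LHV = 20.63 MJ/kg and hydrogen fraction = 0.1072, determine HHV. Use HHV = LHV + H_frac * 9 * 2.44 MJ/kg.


HHV = LHV + H_frac * 9 * 2.44
= 20.63 + 0.1072 * 9 * 2.44
= 22.9841 MJ/kg

22.9841 MJ/kg


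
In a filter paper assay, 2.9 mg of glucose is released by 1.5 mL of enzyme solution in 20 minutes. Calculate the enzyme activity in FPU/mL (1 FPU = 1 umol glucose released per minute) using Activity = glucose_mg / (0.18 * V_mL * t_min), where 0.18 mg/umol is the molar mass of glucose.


Activity = glucose_mg / (0.18 mg/umol * V_mL * t_min)
= 2.9 / (0.18 * 1.5 * 20)
= 0.5370 FPU/mL

0.5370 FPU/mL


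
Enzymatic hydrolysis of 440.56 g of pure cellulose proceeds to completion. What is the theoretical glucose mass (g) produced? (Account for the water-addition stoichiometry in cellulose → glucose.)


glucose = cellulose * 180/162
= 440.56 * 180/162
= 489.5111 g

489.5111 g


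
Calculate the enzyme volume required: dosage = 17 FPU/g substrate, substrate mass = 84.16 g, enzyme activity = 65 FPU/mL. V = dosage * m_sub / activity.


V = dosage * m_sub / activity
V = 17 * 84.16 / 65
V = 22.0111 mL

22.0111 mL


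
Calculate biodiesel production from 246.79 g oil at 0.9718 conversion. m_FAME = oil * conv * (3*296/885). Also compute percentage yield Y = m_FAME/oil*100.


m_FAME = oil * conv * (3 * 296 / 885) = oil * conv * (888/885)
= 246.79 * 0.9718 * 888 / 885
= 240.6435 g
Y = m_FAME / oil * 100 = conv * (888/885) * 100
= 0.9718 * 888 / 885 * 100
= 97.51%

240.6435 g FAME; Y = 97.51%


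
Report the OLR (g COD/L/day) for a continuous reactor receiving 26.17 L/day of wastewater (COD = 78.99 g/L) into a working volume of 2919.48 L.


OLR = Q * S / V
= 26.17 * 78.99 / 2919.48
= 0.7081 g/L/day

0.7081 g/L/day


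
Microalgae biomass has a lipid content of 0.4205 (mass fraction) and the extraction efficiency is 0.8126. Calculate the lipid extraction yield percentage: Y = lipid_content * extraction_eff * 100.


Y = lipid_content * extraction_eff * 100
= 0.4205 * 0.8126 * 100
= 34.1698%

34.1698%


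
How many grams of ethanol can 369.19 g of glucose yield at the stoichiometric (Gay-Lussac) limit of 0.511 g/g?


Theoretical ethanol yield: m_EtOH = 0.511 * m_glucose
m_EtOH = 0.511 * 369.19 = 188.6561 g

188.6561 g


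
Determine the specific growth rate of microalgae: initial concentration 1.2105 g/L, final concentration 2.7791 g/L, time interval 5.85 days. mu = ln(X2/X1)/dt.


mu = ln(X2/X1) / dt
= ln(2.7791/1.2105) / 5.85
= 0.1421 per day

0.1421 per day


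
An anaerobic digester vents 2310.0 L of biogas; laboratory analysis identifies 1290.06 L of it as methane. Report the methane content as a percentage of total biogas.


CH4% = V_CH4 / V_total * 100
= 1290.06 / 2310.0 * 100
= 55.8468%

55.8468%


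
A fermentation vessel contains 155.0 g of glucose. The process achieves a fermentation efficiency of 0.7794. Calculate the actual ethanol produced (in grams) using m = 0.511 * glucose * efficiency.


Actual ethanol: m = 0.511 * 155.0 * 0.7794
m = 61.7324 g

61.7324 g


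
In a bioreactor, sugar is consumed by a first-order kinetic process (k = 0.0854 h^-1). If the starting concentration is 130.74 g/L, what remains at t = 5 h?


S = S0 * exp(-k * t)
S = 130.74 * exp(-0.0854 * 5)
S = 85.3031 g/L

85.3031 g/L


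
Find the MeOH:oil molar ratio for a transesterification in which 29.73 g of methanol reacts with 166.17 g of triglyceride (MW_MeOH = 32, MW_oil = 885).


Molar ratio = n_MeOH / n_oil = (MeOH/32) / (oil/885) = (MeOH * 885) / (32 * oil)
= (29.73 * 885) / (32 * 166.17)
= 4.9481

4.9481


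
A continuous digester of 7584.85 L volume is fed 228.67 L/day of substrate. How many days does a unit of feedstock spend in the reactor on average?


HRT = V / Q
= 7584.85 / 228.67
= 33.1694 days

33.1694 days


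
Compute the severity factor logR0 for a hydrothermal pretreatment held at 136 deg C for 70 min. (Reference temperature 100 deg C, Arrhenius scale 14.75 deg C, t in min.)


logR0 = log10(t * exp((T - 100) / 14.75))
= log10(70 * exp((136 - 100) / 14.75))
= 2.9051

2.9051


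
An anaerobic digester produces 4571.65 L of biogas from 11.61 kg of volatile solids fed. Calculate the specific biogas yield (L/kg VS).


Y = V / VS
= 4571.65 / 11.61
= 393.7683 L/kg VS

393.7683 L/kg VS


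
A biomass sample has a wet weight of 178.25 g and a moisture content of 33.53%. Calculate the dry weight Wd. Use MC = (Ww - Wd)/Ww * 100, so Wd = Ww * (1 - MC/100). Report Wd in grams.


Wd = Ww * (1 - MC/100)
= 178.25 * (1 - 33.53/100)
= 118.4828 g

118.4828 g


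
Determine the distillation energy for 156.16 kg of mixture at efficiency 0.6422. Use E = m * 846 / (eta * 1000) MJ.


E = m * 846 / (eta * 1000)
= 156.16 * 846 / (0.6422 * 1000)
= 205.7168 MJ

205.7168 MJ


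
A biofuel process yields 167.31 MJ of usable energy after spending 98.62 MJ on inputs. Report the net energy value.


NEV = E_out - E_in
= 167.31 - 98.62
= 68.6900 MJ

68.6900 MJ


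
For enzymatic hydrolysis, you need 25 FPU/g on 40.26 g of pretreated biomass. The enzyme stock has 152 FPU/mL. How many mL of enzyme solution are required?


V = dosage * m_sub / activity
V = 25 * 40.26 / 152
V = 6.6217 mL

6.6217 mL


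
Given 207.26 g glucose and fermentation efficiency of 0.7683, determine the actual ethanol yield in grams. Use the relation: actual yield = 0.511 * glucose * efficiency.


Actual ethanol: m = 0.511 * 207.26 * 0.7683
m = 81.3705 g

81.3705 g


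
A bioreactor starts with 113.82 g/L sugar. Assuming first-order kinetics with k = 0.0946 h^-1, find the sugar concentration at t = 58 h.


S = S0 * exp(-k * t)
S = 113.82 * exp(-0.0946 * 58)
S = 0.4713 g/L

0.4713 g/L


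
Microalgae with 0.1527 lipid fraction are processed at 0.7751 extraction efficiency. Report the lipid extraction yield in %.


Y = lipid_content * extraction_eff * 100
= 0.1527 * 0.7751 * 100
= 11.8358%

11.8358%


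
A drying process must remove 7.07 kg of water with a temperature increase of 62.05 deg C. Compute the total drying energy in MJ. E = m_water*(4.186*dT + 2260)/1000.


E = m_water * (4.186 * dT + 2260) / 1000
= 7.07 * (4.186 * 62.05 + 2260) / 1000
= 17.8146 MJ

17.8146 MJ


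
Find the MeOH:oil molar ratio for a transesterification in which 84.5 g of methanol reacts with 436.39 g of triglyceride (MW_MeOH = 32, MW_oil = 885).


Molar ratio = n_MeOH / n_oil = (MeOH/32) / (oil/885) = (MeOH * 885) / (32 * oil)
= (84.5 * 885) / (32 * 436.39)
= 5.3552

5.3552


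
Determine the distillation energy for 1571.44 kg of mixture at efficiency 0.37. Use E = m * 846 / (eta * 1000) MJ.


E = m * 846 / (eta * 1000)
= 1571.44 * 846 / (0.37 * 1000)
= 3593.0763 MJ

3593.0763 MJ


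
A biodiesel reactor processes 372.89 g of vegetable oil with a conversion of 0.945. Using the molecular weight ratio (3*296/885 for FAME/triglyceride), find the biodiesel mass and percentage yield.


m_FAME = oil * conv * (3 * 296 / 885) = oil * conv * (888/885)
= 372.89 * 0.945 * 888 / 885
= 353.5756 g
Y = m_FAME / oil * 100 = conv * (888/885) * 100
= 0.945 * 888 / 885 * 100
= 94.82%

353.5756 g FAME; Y = 94.82%


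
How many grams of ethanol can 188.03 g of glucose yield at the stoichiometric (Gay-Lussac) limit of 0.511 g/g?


Theoretical ethanol yield: m_EtOH = 0.511 * m_glucose
m_EtOH = 0.511 * 188.03 = 96.0833 g

96.0833 g


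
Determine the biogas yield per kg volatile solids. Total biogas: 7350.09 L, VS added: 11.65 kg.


Y = V / VS
= 7350.09 / 11.65
= 630.9090 L/kg VS

630.9090 L/kg VS


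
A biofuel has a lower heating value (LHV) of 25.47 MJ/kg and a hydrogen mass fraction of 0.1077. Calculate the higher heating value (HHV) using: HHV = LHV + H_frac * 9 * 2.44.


HHV = LHV + H_frac * 9 * 2.44
= 25.47 + 0.1077 * 9 * 2.44
= 27.8351 MJ/kg

27.8351 MJ/kg


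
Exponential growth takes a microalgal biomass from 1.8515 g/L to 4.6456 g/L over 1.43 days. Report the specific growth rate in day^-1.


mu = ln(X2/X1) / dt
= ln(4.6456/1.8515) / 1.43
= 0.6433 per day

0.6433 per day


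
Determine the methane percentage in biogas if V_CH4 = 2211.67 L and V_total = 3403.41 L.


CH4% = V_CH4 / V_total * 100
= 2211.67 / 3403.41 * 100
= 64.9839%

64.9839%


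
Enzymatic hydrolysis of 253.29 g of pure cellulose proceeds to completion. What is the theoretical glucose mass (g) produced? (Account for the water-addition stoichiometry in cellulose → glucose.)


glucose = cellulose * 180/162
= 253.29 * 180/162
= 281.4333 g

281.4333 g


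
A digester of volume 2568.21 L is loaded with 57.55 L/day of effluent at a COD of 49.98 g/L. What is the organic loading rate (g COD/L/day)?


OLR = Q * S / V
= 57.55 * 49.98 / 2568.21
= 1.1200 g/L/day

1.1200 g/L/day


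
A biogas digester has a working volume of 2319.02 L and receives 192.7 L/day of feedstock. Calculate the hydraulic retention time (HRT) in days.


HRT = V / Q
= 2319.02 / 192.7
= 12.0344 days

12.0344 days


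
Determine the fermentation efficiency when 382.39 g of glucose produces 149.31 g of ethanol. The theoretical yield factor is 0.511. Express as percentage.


Fermentation efficiency = (actual / (0.511 * glucose)) * 100
= (149.31 / (0.511 * 382.39)) * 100
= 76.4120%

76.4120%


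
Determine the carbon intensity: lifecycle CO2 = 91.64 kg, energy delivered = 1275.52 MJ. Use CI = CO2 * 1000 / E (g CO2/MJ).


CI = CO2 * 1000 / E
= 91.64 * 1000 / 1275.52
= 71.8452 g CO2/MJ

71.8452 g CO2/MJ


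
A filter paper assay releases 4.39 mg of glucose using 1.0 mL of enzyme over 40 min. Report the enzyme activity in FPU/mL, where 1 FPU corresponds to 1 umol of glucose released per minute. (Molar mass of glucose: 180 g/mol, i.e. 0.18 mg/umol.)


Activity = glucose_mg / (0.18 mg/umol * V_mL * t_min)
= 4.39 / (0.18 * 1.0 * 40)
= 0.6097 FPU/mL

0.6097 FPU/mL


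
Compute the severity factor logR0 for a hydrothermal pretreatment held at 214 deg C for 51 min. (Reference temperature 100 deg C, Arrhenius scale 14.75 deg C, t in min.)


logR0 = log10(t * exp((T - 100) / 14.75))
= log10(51 * exp((214 - 100) / 14.75))
= 5.0642

5.0642


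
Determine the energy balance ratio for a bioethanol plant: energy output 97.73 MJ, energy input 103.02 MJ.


EROI = E_out / E_in
= 97.73 / 103.02
= 0.9487

0.9487


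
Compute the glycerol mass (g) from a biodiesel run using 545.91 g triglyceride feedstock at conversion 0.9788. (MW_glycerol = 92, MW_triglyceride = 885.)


glycerol = oil * conv * (92/885)
= 545.91 * 0.9788 * 92 / 885
= 55.5469 g

55.5469 g


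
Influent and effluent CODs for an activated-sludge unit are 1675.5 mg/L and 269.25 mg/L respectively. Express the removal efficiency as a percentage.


eta = (COD_in - COD_out) / COD_in * 100
= (1675.5 - 269.25) / 1675.5 * 100
= 83.9302%

83.9302%


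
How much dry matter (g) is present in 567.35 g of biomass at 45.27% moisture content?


Wd = Ww * (1 - MC/100)
= 567.35 * (1 - 45.27/100)
= 310.5107 g

310.5107 g


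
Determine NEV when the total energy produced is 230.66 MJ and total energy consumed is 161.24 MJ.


NEV = E_out - E_in
= 230.66 - 161.24
= 69.4200 MJ

69.4200 MJ


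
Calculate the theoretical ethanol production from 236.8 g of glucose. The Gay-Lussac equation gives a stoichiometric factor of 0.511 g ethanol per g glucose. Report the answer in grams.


Theoretical ethanol yield: m_EtOH = 0.511 * m_glucose
m_EtOH = 0.511 * 236.8 = 121.0048 g

121.0048 g


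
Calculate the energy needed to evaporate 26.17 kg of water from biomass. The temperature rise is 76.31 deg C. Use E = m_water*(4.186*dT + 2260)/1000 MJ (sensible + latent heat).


E = m_water * (4.186 * dT + 2260) / 1000
= 26.17 * (4.186 * 76.31 + 2260) / 1000
= 67.5038 MJ

67.5038 MJ


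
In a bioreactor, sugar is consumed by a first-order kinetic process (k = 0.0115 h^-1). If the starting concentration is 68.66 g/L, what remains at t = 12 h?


S = S0 * exp(-k * t)
S = 68.66 * exp(-0.0115 * 12)
S = 59.8096 g/L

59.8096 g/L


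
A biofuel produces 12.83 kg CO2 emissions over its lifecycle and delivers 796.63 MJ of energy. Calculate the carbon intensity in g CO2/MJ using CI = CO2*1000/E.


CI = CO2 * 1000 / E
= 12.83 * 1000 / 796.63
= 16.1053 g CO2/MJ

16.1053 g CO2/MJ


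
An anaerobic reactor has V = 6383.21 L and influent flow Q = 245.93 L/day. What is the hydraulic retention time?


HRT = V / Q
= 6383.21 / 245.93
= 25.9554 days

25.9554 days


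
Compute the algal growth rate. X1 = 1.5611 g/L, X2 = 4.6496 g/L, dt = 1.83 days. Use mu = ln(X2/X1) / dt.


mu = ln(X2/X1) / dt
= ln(4.6496/1.5611) / 1.83
= 0.5964 per day

0.5964 per day


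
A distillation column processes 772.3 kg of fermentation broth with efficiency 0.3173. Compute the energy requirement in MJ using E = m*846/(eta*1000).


E = m * 846 / (eta * 1000)
= 772.3 * 846 / (0.3173 * 1000)
= 2059.1421 MJ

2059.1421 MJ


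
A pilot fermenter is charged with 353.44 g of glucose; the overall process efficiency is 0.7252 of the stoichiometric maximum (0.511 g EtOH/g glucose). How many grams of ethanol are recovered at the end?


Actual ethanol: m = 0.511 * 353.44 * 0.7252
m = 130.9768 g

130.9768 g


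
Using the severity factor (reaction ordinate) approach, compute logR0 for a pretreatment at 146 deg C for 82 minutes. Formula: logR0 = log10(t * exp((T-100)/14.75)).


logR0 = log10(t * exp((T - 100) / 14.75))
= log10(82 * exp((146 - 100) / 14.75))
= 3.2682

3.2682


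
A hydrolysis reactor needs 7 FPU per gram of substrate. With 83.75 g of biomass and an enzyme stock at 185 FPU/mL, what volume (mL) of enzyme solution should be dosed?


V = dosage * m_sub / activity
V = 7 * 83.75 / 185
V = 3.1689 mL

3.1689 mL


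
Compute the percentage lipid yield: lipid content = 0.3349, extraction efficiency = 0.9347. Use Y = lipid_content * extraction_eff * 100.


Y = lipid_content * extraction_eff * 100
= 0.3349 * 0.9347 * 100
= 31.3031%

31.3031%


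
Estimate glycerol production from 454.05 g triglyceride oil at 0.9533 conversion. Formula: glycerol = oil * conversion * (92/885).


glycerol = oil * conv * (92/885)
= 454.05 * 0.9533 * 92 / 885
= 44.9964 g

44.9964 g


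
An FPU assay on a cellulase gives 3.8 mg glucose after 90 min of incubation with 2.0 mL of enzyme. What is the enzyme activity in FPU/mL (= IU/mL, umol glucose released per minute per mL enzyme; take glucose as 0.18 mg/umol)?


Activity = glucose_mg / (0.18 mg/umol * V_mL * t_min)
= 3.8 / (0.18 * 2.0 * 90)
= 0.1173 FPU/mL

0.1173 FPU/mL


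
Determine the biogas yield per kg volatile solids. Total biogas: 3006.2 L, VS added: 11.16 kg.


Y = V / VS
= 3006.2 / 11.16
= 269.3728 L/kg VS

269.3728 L/kg VS


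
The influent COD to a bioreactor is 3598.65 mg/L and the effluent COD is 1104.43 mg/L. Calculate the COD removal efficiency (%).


eta = (COD_in - COD_out) / COD_in * 100
= (3598.65 - 1104.43) / 3598.65 * 100
= 69.3099%

69.3099%


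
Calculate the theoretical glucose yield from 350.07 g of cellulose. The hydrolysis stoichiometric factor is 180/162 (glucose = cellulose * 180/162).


glucose = cellulose * 180/162
= 350.07 * 180/162
= 388.9667 g

388.9667 g


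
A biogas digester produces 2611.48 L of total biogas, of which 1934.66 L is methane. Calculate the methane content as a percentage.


CH4% = V_CH4 / V_total * 100
= 1934.66 / 2611.48 * 100
= 74.0829%

74.0829%


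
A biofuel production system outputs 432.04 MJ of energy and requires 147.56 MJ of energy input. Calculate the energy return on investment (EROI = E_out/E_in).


EROI = E_out / E_in
= 432.04 / 147.56
= 2.9279

2.9279


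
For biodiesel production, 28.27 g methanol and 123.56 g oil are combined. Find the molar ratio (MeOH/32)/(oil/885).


Molar ratio = n_MeOH / n_oil = (MeOH/32) / (oil/885) = (MeOH * 885) / (32 * oil)
= (28.27 * 885) / (32 * 123.56)
= 6.3276

6.3276


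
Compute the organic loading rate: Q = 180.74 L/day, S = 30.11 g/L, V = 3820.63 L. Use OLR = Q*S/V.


OLR = Q * S / V
= 180.74 * 30.11 / 3820.63
= 1.4244 g/L/day

1.4244 g/L/day


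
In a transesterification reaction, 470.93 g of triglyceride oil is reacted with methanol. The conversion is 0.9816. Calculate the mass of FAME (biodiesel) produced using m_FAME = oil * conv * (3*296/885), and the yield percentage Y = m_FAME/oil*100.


m_FAME = oil * conv * (3 * 296 / 885) = oil * conv * (888/885)
= 470.93 * 0.9816 * 888 / 885
= 463.8319 g
Y = m_FAME / oil * 100 = conv * (888/885) * 100
= 0.9816 * 888 / 885 * 100
= 98.49%

463.8319 g FAME; Y = 98.49%


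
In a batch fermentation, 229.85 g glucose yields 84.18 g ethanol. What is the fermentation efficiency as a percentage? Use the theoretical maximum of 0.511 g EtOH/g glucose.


Fermentation efficiency = (actual / (0.511 * glucose)) * 100
= (84.18 / (0.511 * 229.85)) * 100
= 71.6710%

71.6710%


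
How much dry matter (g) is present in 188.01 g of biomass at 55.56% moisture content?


Wd = Ww * (1 - MC/100)
= 188.01 * (1 - 55.56/100)
= 83.5516 g

83.5516 g


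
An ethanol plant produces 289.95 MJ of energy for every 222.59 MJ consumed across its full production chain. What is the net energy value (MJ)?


NEV = E_out - E_in
= 289.95 - 222.59
= 67.3600 MJ

67.3600 MJ


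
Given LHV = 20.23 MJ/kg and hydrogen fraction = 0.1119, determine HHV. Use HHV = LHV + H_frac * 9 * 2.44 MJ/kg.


HHV = LHV + H_frac * 9 * 2.44
= 20.23 + 0.1119 * 9 * 2.44
= 22.6873 MJ/kg

22.6873 MJ/kg


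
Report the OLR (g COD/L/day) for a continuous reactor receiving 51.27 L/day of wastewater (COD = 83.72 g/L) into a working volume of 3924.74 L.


OLR = Q * S / V
= 51.27 * 83.72 / 3924.74
= 1.0937 g/L/day

1.0937 g/L/day


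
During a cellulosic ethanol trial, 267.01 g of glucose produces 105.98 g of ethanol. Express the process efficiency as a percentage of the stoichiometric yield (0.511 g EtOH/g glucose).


Fermentation efficiency = (actual / (0.511 * glucose)) * 100
= (105.98 / (0.511 * 267.01)) * 100
= 77.6740%

77.6740%


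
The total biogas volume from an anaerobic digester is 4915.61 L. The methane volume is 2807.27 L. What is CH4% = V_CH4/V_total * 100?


CH4% = V_CH4 / V_total * 100
= 2807.27 / 4915.61 * 100
= 57.1093%

57.1093%


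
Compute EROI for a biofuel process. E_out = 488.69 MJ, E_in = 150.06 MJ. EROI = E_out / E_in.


EROI = E_out / E_in
= 488.69 / 150.06
= 3.2566

3.2566


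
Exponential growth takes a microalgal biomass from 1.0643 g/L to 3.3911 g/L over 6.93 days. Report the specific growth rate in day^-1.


mu = ln(X2/X1) / dt
= ln(3.3911/1.0643) / 6.93
= 0.1672 per day

0.1672 per day


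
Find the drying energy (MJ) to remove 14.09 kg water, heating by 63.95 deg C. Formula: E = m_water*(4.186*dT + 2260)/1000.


E = m_water * (4.186 * dT + 2260) / 1000
= 14.09 * (4.186 * 63.95 + 2260) / 1000
= 35.6152 MJ

35.6152 MJ


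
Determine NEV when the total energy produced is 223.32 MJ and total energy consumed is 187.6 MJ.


NEV = E_out - E_in
= 223.32 - 187.6
= 35.7200 MJ

35.7200 MJ


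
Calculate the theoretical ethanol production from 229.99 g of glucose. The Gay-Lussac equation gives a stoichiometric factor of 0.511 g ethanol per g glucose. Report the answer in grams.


Theoretical ethanol yield: m_EtOH = 0.511 * m_glucose
m_EtOH = 0.511 * 229.99 = 117.5249 g

117.5249 g


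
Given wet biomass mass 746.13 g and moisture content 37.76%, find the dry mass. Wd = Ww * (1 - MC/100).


Wd = Ww * (1 - MC/100)
= 746.13 * (1 - 37.76/100)
= 464.3913 g

464.3913 g


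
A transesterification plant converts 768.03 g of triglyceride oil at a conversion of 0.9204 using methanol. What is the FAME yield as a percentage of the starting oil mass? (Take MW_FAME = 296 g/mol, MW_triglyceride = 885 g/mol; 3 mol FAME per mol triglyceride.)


m_FAME = oil * conv * (3 * 296 / 885) = oil * conv * (888/885)
= 768.03 * 0.9204 * 888 / 885
= 709.2911 g
Y = m_FAME / oil * 100 = conv * (888/885) * 100
= 0.9204 * 888 / 885 * 100
= 92.35%

92.35%


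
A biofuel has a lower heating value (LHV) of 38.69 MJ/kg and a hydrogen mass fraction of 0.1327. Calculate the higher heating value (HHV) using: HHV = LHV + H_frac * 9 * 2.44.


HHV = LHV + H_frac * 9 * 2.44
= 38.69 + 0.1327 * 9 * 2.44
= 41.6041 MJ/kg

41.6041 MJ/kg


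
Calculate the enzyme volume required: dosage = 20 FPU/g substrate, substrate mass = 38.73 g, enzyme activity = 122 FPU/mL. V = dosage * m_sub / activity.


V = dosage * m_sub / activity
V = 20 * 38.73 / 122
V = 6.3492 mL

6.3492 mL


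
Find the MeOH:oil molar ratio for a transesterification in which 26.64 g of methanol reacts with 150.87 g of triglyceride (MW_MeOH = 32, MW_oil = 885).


Molar ratio = n_MeOH / n_oil = (MeOH/32) / (oil/885) = (MeOH * 885) / (32 * oil)
= (26.64 * 885) / (32 * 150.87)
= 4.8834

4.8834


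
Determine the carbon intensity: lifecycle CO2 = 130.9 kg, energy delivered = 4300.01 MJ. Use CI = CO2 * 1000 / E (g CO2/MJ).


CI = CO2 * 1000 / E
= 130.9 * 1000 / 4300.01
= 30.4418 g CO2/MJ

30.4418 g CO2/MJ


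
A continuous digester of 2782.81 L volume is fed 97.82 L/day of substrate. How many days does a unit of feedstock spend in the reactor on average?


HRT = V / Q
= 2782.81 / 97.82
= 28.4483 days

28.4483 days


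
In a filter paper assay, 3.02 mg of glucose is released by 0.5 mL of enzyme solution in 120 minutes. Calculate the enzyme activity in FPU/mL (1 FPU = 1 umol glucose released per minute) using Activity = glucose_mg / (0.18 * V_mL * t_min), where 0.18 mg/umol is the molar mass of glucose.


Activity = glucose_mg / (0.18 mg/umol * V_mL * t_min)
= 3.02 / (0.18 * 0.5 * 120)
= 0.2796 FPU/mL

0.2796 FPU/mL


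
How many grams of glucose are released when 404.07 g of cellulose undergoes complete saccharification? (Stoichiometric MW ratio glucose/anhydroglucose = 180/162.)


glucose = cellulose * 180/162
= 404.07 * 180/162
= 448.9667 g

448.9667 g


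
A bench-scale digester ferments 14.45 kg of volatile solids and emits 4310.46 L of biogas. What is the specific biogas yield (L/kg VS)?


Y = V / VS
= 4310.46 / 14.45
= 298.3017 L/kg VS

298.3017 L/kg VS


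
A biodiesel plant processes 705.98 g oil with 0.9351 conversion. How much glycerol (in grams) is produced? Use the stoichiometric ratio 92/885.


glycerol = oil * conv * (92/885)
= 705.98 * 0.9351 * 92 / 885
= 68.6270 g

68.6270 g


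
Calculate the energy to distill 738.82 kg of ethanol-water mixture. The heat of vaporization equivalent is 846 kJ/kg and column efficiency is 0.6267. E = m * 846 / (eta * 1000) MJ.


E = m * 846 / (eta * 1000)
= 738.82 * 846 / (0.6267 * 1000)
= 997.3539 MJ

997.3539 MJ


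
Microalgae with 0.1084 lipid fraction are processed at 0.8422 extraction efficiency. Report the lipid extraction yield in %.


Y = lipid_content * extraction_eff * 100
= 0.1084 * 0.8422 * 100
= 9.1294%

9.1294%


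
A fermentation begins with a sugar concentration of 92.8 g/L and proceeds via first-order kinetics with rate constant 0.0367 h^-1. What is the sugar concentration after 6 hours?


S = S0 * exp(-k * t)
S = 92.8 * exp(-0.0367 * 6)
S = 74.4589 g/L

74.4589 g/L


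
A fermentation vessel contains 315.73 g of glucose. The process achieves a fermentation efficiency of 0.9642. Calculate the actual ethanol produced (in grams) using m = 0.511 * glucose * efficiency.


Actual ethanol: m = 0.511 * 315.73 * 0.9642
m = 155.5621 g

155.5621 g


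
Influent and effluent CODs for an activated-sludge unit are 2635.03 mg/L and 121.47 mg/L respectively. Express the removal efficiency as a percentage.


eta = (COD_in - COD_out) / COD_in * 100
= (2635.03 - 121.47) / 2635.03 * 100
= 95.3902%

95.3902%


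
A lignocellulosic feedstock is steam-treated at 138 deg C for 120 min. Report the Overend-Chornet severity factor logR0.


logR0 = log10(t * exp((T - 100) / 14.75))
= log10(120 * exp((138 - 100) / 14.75))
= 3.1980

3.1980


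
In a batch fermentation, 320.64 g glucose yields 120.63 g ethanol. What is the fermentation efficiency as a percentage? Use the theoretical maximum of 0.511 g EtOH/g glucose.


Fermentation efficiency = (actual / (0.511 * glucose)) * 100
= (120.63 / (0.511 * 320.64)) * 100
= 73.6235%

73.6235%


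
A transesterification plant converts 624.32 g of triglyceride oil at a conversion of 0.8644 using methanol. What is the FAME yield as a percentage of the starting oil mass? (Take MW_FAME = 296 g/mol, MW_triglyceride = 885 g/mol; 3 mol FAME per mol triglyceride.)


m_FAME = oil * conv * (3 * 296 / 885) = oil * conv * (888/885)
= 624.32 * 0.8644 * 888 / 885
= 541.4916 g
Y = m_FAME / oil * 100 = conv * (888/885) * 100
= 0.8644 * 888 / 885 * 100
= 86.73%

86.73%


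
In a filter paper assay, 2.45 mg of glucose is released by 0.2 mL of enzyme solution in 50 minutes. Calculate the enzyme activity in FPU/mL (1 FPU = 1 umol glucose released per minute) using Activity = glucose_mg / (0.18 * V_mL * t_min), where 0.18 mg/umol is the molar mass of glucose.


Activity = glucose_mg / (0.18 mg/umol * V_mL * t_min)
= 2.45 / (0.18 * 0.2 * 50)
= 1.3611 FPU/mL

1.3611 FPU/mL


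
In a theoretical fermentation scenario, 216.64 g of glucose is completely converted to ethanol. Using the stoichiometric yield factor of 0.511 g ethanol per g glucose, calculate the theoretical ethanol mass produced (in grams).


Theoretical ethanol yield: m_EtOH = 0.511 * m_glucose
m_EtOH = 0.511 * 216.64 = 110.7030 g

110.7030 g


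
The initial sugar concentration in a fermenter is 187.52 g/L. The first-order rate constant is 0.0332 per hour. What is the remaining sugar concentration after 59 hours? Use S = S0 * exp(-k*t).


S = S0 * exp(-k * t)
S = 187.52 * exp(-0.0332 * 59)
S = 26.4455 g/L

26.4455 g/L


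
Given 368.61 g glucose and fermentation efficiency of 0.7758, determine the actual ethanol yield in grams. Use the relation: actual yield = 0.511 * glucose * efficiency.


Actual ethanol: m = 0.511 * 368.61 * 0.7758
m = 146.1295 g

146.1295 g


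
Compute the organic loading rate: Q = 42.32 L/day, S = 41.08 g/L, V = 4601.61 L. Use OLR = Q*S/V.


OLR = Q * S / V
= 42.32 * 41.08 / 4601.61
= 0.3778 g/L/day

0.3778 g/L/day


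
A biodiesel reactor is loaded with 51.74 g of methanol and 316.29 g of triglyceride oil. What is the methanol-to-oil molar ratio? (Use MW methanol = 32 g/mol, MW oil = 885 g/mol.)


Molar ratio = n_MeOH / n_oil = (MeOH/32) / (oil/885) = (MeOH * 885) / (32 * oil)
= (51.74 * 885) / (32 * 316.29)
= 4.5241

4.5241


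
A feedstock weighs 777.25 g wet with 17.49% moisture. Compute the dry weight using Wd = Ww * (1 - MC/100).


Wd = Ww * (1 - MC/100)
= 777.25 * (1 - 17.49/100)
= 641.3090 g

641.3090 g


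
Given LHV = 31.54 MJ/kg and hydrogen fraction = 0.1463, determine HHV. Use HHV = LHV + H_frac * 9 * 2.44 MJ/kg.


HHV = LHV + H_frac * 9 * 2.44
= 31.54 + 0.1463 * 9 * 2.44
= 34.7527 MJ/kg

34.7527 MJ/kg


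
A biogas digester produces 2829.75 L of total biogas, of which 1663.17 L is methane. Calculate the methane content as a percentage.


CH4% = V_CH4 / V_total * 100
= 1663.17 / 2829.75 * 100
= 58.7745%

58.7745%


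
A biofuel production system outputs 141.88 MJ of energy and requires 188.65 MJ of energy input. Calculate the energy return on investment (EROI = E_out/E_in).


EROI = E_out / E_in
= 141.88 / 188.65
= 0.7521

0.7521


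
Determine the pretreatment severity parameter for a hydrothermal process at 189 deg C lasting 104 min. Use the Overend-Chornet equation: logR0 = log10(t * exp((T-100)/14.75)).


logR0 = log10(t * exp((T - 100) / 14.75))
= log10(104 * exp((189 - 100) / 14.75))
= 4.6375

4.6375


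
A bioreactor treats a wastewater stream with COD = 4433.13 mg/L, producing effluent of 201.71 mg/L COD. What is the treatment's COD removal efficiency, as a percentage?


eta = (COD_in - COD_out) / COD_in * 100
= (4433.13 - 201.71) / 4433.13 * 100
= 95.4499%

95.4499%


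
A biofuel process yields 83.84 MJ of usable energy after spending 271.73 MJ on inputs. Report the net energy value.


NEV = E_out - E_in
= 83.84 - 271.73
= -187.8900 MJ

-187.8900 MJ


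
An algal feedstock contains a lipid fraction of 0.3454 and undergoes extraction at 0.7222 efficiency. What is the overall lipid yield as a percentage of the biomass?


Y = lipid_content * extraction_eff * 100
= 0.3454 * 0.7222 * 100
= 24.9448%

24.9448%


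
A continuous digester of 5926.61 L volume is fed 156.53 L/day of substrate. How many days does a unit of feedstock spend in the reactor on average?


HRT = V / Q
= 5926.61 / 156.53
= 37.8625 days

37.8625 days


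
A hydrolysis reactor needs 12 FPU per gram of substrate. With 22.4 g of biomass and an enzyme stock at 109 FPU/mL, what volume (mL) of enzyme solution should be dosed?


V = dosage * m_sub / activity
V = 12 * 22.4 / 109
V = 2.4661 mL

2.4661 mL


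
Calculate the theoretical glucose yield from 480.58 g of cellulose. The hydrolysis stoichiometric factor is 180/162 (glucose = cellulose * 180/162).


glucose = cellulose * 180/162
= 480.58 * 180/162
= 533.9778 g

533.9778 g


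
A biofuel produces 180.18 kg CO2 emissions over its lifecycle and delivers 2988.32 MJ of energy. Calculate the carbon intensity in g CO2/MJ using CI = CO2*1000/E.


CI = CO2 * 1000 / E
= 180.18 * 1000 / 2988.32
= 60.2947 g CO2/MJ

60.2947 g CO2/MJ


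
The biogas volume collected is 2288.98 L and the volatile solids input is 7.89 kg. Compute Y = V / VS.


Y = V / VS
= 2288.98 / 7.89
= 290.1115 L/kg VS

290.1115 L/kg VS


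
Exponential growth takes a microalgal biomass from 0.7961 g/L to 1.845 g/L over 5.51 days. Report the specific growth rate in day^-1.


mu = ln(X2/X1) / dt
= ln(1.845/0.7961) / 5.51
= 0.1525 per day

0.1525 per day


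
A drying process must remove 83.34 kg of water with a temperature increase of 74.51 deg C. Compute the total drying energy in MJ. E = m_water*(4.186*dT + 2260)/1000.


E = m_water * (4.186 * dT + 2260) / 1000
= 83.34 * (4.186 * 74.51 + 2260) / 1000
= 214.3421 MJ

214.3421 MJ


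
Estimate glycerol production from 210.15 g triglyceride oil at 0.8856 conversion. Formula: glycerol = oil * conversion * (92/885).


glycerol = oil * conv * (92/885)
= 210.15 * 0.8856 * 92 / 885
= 19.3469 g

19.3469 g


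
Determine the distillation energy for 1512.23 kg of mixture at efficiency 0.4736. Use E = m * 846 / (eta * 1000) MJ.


E = m * 846 / (eta * 1000)
= 1512.23 * 846 / (0.4736 * 1000)
= 2701.3230 MJ

2701.3230 MJ


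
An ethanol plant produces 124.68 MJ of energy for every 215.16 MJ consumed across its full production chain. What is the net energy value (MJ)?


NEV = E_out - E_in
= 124.68 - 215.16
= -90.4800 MJ

-90.4800 MJ


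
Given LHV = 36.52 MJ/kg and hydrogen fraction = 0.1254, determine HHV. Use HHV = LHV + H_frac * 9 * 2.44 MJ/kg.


HHV = LHV + H_frac * 9 * 2.44
= 36.52 + 0.1254 * 9 * 2.44
= 39.2738 MJ/kg

39.2738 MJ/kg


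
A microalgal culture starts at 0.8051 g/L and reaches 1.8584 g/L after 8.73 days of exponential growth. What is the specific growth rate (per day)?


mu = ln(X2/X1) / dt
= ln(1.8584/0.8051) / 8.73
= 0.0958 per day

0.0958 per day


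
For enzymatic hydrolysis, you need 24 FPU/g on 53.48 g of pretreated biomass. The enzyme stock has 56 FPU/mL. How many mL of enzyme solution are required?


V = dosage * m_sub / activity
V = 24 * 53.48 / 56
V = 22.9200 mL

22.9200 mL


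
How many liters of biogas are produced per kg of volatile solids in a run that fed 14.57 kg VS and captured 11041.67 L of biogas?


Y = V / VS
= 11041.67 / 14.57
= 757.8360 L/kg VS

757.8360 L/kg VS


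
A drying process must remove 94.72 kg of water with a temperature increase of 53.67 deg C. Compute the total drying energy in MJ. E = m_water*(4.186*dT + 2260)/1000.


E = m_water * (4.186 * dT + 2260) / 1000
= 94.72 * (4.186 * 53.67 + 2260) / 1000
= 235.3472 MJ

235.3472 MJ


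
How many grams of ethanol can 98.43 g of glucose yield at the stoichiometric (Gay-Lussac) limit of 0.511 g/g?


Theoretical ethanol yield: m_EtOH = 0.511 * m_glucose
m_EtOH = 0.511 * 98.43 = 50.2977 g

50.2977 g


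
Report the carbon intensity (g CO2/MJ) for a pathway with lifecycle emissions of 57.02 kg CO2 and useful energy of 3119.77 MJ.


CI = CO2 * 1000 / E
= 57.02 * 1000 / 3119.77
= 18.2770 g CO2/MJ

18.2770 g CO2/MJ


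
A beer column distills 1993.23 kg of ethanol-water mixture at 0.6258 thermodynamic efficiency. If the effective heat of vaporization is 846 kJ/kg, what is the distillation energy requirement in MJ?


E = m * 846 / (eta * 1000)
= 1993.23 * 846 / (0.6258 * 1000)
= 2694.5871 MJ

2694.5871 MJ


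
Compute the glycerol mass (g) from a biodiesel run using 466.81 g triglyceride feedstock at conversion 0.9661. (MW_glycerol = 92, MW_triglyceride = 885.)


glycerol = oil * conv * (92/885)
= 466.81 * 0.9661 * 92 / 885
= 46.8821 g

46.8821 g


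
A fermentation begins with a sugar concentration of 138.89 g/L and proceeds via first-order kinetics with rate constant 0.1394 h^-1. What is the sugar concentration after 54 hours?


S = S0 * exp(-k * t)
S = 138.89 * exp(-0.1394 * 54)
S = 0.0747 g/L

0.0747 g/L


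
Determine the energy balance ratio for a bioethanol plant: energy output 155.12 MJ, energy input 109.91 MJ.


EROI = E_out / E_in
= 155.12 / 109.91
= 1.4113

1.4113


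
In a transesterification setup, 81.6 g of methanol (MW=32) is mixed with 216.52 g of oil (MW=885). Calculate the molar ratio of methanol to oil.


Molar ratio = n_MeOH / n_oil = (MeOH/32) / (oil/885) = (MeOH * 885) / (32 * oil)
= (81.6 * 885) / (32 * 216.52)
= 10.4228

10.4228


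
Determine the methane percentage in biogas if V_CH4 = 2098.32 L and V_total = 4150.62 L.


CH4% = V_CH4 / V_total * 100
= 2098.32 / 4150.62 * 100
= 50.5544%

50.5544%


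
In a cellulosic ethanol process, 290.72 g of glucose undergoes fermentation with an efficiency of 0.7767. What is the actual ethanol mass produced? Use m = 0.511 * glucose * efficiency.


Actual ethanol: m = 0.511 * 290.72 * 0.7767
m = 115.3849 g

115.3849 g


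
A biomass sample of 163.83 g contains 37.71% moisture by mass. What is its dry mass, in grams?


Wd = Ww * (1 - MC/100)
= 163.83 * (1 - 37.71/100)
= 102.0497 g

102.0497 g


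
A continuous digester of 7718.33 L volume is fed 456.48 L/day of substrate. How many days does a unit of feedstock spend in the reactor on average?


HRT = V / Q
= 7718.33 / 456.48
= 16.9084 days

16.9084 days


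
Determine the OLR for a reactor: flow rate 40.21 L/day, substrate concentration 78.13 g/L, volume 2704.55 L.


OLR = Q * S / V
= 40.21 * 78.13 / 2704.55
= 1.1616 g/L/day

1.1616 g/L/day


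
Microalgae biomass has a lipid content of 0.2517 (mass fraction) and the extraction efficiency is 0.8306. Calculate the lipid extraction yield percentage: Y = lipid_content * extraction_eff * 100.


Y = lipid_content * extraction_eff * 100
= 0.2517 * 0.8306 * 100
= 20.9062%

20.9062%


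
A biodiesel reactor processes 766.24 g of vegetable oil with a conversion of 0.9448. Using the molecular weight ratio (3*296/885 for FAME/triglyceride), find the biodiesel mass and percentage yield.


m_FAME = oil * conv * (3 * 296 / 885) = oil * conv * (888/885)
= 766.24 * 0.9448 * 888 / 885
= 726.3976 g
Y = m_FAME / oil * 100 = conv * (888/885) * 100
= 0.9448 * 888 / 885 * 100
= 94.80%

726.3976 g FAME; Y = 94.80%


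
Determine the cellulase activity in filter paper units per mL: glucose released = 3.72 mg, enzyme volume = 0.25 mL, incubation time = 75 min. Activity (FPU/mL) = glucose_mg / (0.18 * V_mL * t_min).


Activity = glucose_mg / (0.18 mg/umol * V_mL * t_min)
= 3.72 / (0.18 * 0.25 * 75)
= 1.1022 FPU/mL

1.1022 FPU/mL


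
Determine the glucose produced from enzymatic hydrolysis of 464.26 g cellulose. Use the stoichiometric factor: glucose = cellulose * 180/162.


glucose = cellulose * 180/162
= 464.26 * 180/162
= 515.8444 g

515.8444 g


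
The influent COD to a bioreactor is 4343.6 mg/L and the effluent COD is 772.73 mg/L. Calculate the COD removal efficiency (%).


eta = (COD_in - COD_out) / COD_in * 100
= (4343.6 - 772.73) / 4343.6 * 100
= 82.2099%

82.2099%


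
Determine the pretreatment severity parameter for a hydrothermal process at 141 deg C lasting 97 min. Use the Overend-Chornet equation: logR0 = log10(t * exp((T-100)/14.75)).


logR0 = log10(t * exp((T - 100) / 14.75))
= log10(97 * exp((141 - 100) / 14.75))
= 3.1940

3.1940


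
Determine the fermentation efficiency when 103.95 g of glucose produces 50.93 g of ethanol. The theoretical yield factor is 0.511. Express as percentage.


Fermentation efficiency = (actual / (0.511 * glucose)) * 100
= (50.93 / (0.511 * 103.95)) * 100
= 95.8801%

95.8801%


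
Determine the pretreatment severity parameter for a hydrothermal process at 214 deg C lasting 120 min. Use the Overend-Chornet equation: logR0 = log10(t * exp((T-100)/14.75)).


logR0 = log10(t * exp((T - 100) / 14.75))
= log10(120 * exp((214 - 100) / 14.75))
= 5.4358

5.4358


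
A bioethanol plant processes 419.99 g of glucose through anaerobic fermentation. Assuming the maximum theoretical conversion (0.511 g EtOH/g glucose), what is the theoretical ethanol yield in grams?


Theoretical ethanol yield: m_EtOH = 0.511 * m_glucose
m_EtOH = 0.511 * 419.99 = 214.6149 g

214.6149 g


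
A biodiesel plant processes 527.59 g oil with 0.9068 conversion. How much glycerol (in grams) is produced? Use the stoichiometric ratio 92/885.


glycerol = oil * conv * (92/885)
= 527.59 * 0.9068 * 92 / 885
= 49.7339 g

49.7339 g


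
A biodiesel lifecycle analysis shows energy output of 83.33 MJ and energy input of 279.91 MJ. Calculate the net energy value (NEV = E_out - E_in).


NEV = E_out - E_in
= 83.33 - 279.91
= -196.5800 MJ

-196.5800 MJ


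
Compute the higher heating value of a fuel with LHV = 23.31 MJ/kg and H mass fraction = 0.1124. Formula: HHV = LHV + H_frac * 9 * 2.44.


HHV = LHV + H_frac * 9 * 2.44
= 23.31 + 0.1124 * 9 * 2.44
= 25.7783 MJ/kg

25.7783 MJ/kg


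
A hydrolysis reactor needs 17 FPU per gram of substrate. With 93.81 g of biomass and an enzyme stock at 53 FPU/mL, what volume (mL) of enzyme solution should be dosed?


V = dosage * m_sub / activity
V = 17 * 93.81 / 53
V = 30.0900 mL

30.0900 mL


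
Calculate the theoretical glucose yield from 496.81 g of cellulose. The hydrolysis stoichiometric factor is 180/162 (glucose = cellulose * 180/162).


glucose = cellulose * 180/162
= 496.81 * 180/162
= 552.0111 g

552.0111 g


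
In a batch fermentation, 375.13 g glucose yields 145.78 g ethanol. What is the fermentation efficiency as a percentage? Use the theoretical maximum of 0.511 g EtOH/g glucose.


Fermentation efficiency = (actual / (0.511 * glucose)) * 100
= (145.78 / (0.511 * 375.13)) * 100
= 76.0493%

76.0493%


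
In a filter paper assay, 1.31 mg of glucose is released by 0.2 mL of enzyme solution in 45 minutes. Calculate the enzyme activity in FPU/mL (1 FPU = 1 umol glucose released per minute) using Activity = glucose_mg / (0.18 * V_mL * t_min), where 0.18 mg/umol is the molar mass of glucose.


Activity = glucose_mg / (0.18 mg/umol * V_mL * t_min)
= 1.31 / (0.18 * 0.2 * 45)
= 0.8086 FPU/mL

0.8086 FPU/mL


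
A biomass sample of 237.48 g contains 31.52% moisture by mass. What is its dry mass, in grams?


Wd = Ww * (1 - MC/100)
= 237.48 * (1 - 31.52/100)
= 162.6263 g

162.6263 g


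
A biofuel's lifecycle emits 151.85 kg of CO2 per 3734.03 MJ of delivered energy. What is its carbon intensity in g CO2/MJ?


CI = CO2 * 1000 / E
= 151.85 * 1000 / 3734.03
= 40.6665 g CO2/MJ

40.6665 g CO2/MJ
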